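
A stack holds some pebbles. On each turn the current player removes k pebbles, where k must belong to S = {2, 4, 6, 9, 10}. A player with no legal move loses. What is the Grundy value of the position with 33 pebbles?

G(0) = 0
G(1) = mex{} = 0
G(2) = mex{0} = 1
G(3) = mex{0} = 1
G(4) = mex{1,0} = 2
G(5) = mex{1,0} = 2
G(6) = mex{2,1,0} = 3
G(7) = mex{2,1,0} = 3
G(8) = mex{3,2,1} = 0
G(9) = mex{3,2,1,0} = 4
G(10) = mex{0,3,2,0,0} = 1
G(11) = mex{4,3,2,1,0} = 5
G(12) = mex{1,0,3,1,1} = 2
G(13) = mex{5,4,3,2,1} = 0
G(14) = mex{2,1,0,2,2} = 3
G(15) = mex{0,5,4,3,2} = 1
G(16) = mex{3,2,1,3,3} = 0
G(17) = mex{1,0,5,0,3} = 2
G(18) = mex{0,3,2,4,0} = 1
G(19) = mex{2,1,0,1,4} = 3
G(20) = mex{1,0,3,5,1} = 2
G(21) = mex{3,2,1,2,5} = 0
G(22) = mex{2,1,0,0,2} = 3
G(23) = mex{0,3,2,3,0} = 1
G(24) = mex{3,2,1,1,3} = 0
G(25) = mex{1,0,3,0,1} = 2
G(26) = mex{0,3,2,2,0} = 1
G(27) = mex{2,1,0,1,2} = 3
G(28) = mex{1,0,3,3,1} = 2
G(29) = mex{3,2,1,2,3} = 0
G(30) = mex{2,1,0,0,2} = 3
G(31) = mex{0,3,2,3,0} = 1
G(32) = mex{3,2,1,1,3} = 0
G(33) = mex{1,0,3,0,1} = 2

2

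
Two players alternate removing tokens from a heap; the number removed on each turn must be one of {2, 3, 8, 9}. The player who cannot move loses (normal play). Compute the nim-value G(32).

2

G(0) = 0
G(1) = mex{} = 0
G(2) = mex{0} = 1
G(3) = mex{0,0} = 1
G(4) = mex{1,0} = 2
G(5) = mex{1,1} = 0
G(6) = mex{2,1} = 0
G(7) = mex{0,2} = 1
G(8) = mex{0,0,0} = 1
G(9) = mex{1,0,0,0} = 2
G(10) = mex{1,1,1,0} = 2
G(11) = mex{2,1,1,1} = 0
G(12) = mex{2,2,2,1} = 0
G(13) = mex{0,2,0,2} = 1
G(14) = mex{0,0,0,0} = 1
G(15) = mex{1,0,1,0} = 2
G(16) = mex{1,1,1,1} = 0
G(17) = mex{2,1,2,1} = 0
G(18) = mex{0,2,2,2} = 1
G(19) = mex{0,0,0,2} = 1
G(20) = mex{1,0,0,0} = 2
G(21) = mex{1,1,1,0} = 2
G(22) = mex{2,1,1,1} = 0
G(23) = mex{2,2,2,1} = 0
G(24) = mex{0,2,0,2} = 1
G(25) = mex{0,0,0,0} = 1
G(26) = mex{1,0,1,0} = 2
G(27) = mex{1,1,1,1} = 0
G(28) = mex{2,1,2,1} = 0
G(29) = mex{0,2,2,2} = 1
G(30) = mex{0,0,0,2} = 1
G(31) = mex{1,0,0,0} = 2
G(32) = mex{1,1,1,0} = 2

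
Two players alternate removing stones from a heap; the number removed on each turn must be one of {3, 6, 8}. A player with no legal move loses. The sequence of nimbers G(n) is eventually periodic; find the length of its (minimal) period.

11

G(0) = 0
G(1) = mex{} = 0
G(2) = mex{} = 0
G(3) = mex{0} = 1
G(4) = mex{0} = 1
G(5) = mex{0} = 1
G(6) = mex{1,0} = 2
G(7) = mex{1,0} = 2
G(8) = mex{1,0,0} = 2
G(9) = mex{2,1,0} = 3
G(10) = mex{2,1,0} = 3
G(11) = mex{2,1,1} = 0
G(12) = mex{3,2,1} = 0
G(13) = mex{3,2,1} = 0
G(14) = mex{0,2,2} = 1
G(15) = mex{0,3,2} = 1
G(16) = mex{0,3,2} = 1
G(17) = mex{1,0,3} = 2
G(18) = mex{1,0,3} = 2
G(19) = mex{1,0,0} = 2
G(20) = mex{2,1,0} = 3
G(21) = mex{2,1,0} = 3
G(22) = mex{2,1,1} = 0
G(23) = mex{3,2,1} = 0
G(n+11) = G(n) holds for n = 0,…,7 (a full window of length max(S) = 8), so the sequence is purely periodic with period 11.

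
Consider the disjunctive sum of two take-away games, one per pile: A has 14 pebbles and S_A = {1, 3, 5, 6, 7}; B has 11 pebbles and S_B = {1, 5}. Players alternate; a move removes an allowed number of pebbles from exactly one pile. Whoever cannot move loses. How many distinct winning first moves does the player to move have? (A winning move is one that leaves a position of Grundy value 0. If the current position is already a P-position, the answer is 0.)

3

Pile A, S = {1, 3, 5, 6, 7}:
n :  0  1  2  3  4  5  6  7  8  9 10 11 12 13 14
G :  0  1  0  1  0  1  2  3  2  3  2  3  0  1  0
G_A(14) = 0.
Pile B, S = {1, 5}:
n :  0  1  2  3  4  5  6  7  8  9 10 11
G :  0  1  0  1  0  1  0  1  0  1  0  1
G_B(11) = 1.
Combined Grundy value = 0 ⊕ 1 = 1.
A winning move leaves total XOR = 0, i.e. changes one component's Grundy value g to g ⊕ X where X is the current total.
Pile A: need g' = 0⊕1 = 1. Options: 14−1→G=1, 14−3→G=3, 14−5→G=3, 14−6→G=2, 14−7→G=3. Hits: 1.
Pile B: need g' = 1⊕1 = 0. Options: 11−1→G=0, 11−5→G=0. Hits: 2.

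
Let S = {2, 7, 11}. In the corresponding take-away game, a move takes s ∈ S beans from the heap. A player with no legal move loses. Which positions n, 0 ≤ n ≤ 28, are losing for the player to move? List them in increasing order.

G(0) = 0
G(1) = mex{} = 0
G(2) = mex{0} = 1
G(3) = mex{0} = 1
G(4) = mex{1} = 0
G(5) = mex{1} = 0
G(6) = mex{0} = 1
G(7) = mex{0,0} = 1
G(8) = mex{1,0} = 2
G(9) = mex{1,1} = 0
G(10) = mex{2,1} = 0
G(11) = mex{0,0,0} = 1
G(12) = mex{0,0,0} = 1
G(13) = mex{1,1,1} = 0
G(14) = mex{1,1,1} = 0
G(15) = mex{0,2,0} = 1
G(16) = mex{0,0,0} = 1
G(17) = mex{1,0,1} = 2
G(18) = mex{1,1,1} = 0
G(19) = mex{2,1,2} = 0
G(20) = mex{0,0,0} = 1
G(21) = mex{0,0,0} = 1
G(22) = mex{1,1,1} = 0
G(23) = mex{1,1,1} = 0
G(24) = mex{0,2,0} = 1
G(25) = mex{0,0,0} = 1
G(26) = mex{1,0,1} = 2
G(27) = mex{1,1,1} = 0
G(28) = mex{2,1,2} = 0
P-positions are exactly the n with G(n) = 0.

0, 1, 4, 5, 9, 10, 13, 14, 18, 19, 22, 23, 27, 28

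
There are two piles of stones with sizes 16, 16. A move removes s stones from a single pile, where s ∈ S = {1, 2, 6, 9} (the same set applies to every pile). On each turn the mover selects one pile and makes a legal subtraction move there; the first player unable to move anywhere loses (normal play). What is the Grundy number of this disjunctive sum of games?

All piles use S = {1, 2, 6, 9}:
G(0) = 0
G(1) = mex{0} = 1
G(2) = mex{1,0} = 2
G(3) = mex{2,1} = 0
G(4) = mex{0,2} = 1
G(5) = mex{1,0} = 2
G(6) = mex{2,1,0} = 3
G(7) = mex{3,2,1} = 0
G(8) = mex{0,3,2} = 1
G(9) = mex{1,0,0,0} = 2
G(10) = mex{2,1,1,1} = 0
G(11) = mex{0,2,2,2} = 1
G(12) = mex{1,0,3,0} = 2
G(13) = mex{2,1,0,1} = 3
G(14) = mex{3,2,1,2} = 0
G(15) = mex{0,3,2,3} = 1
G(16) = mex{1,0,0,0} = 2
Pile A: G(16) = 2.
Pile B: G(16) = 2.
Combined Grundy value = 2 ⊕ 2 = 0.

0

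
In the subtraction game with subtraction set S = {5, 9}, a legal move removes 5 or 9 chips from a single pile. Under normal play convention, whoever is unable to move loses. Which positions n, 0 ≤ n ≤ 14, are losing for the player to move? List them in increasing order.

G(0) = 0
G(1) = mex{} = 0
G(2) = mex{} = 0
G(3) = mex{} = 0
G(4) = mex{} = 0
G(5) = mex{0} = 1
G(6) = mex{0} = 1
G(7) = mex{0} = 1
G(8) = mex{0} = 1
G(9) = mex{0,0} = 1
G(10) = mex{1,0} = 2
G(11) = mex{1,0} = 2
G(12) = mex{1,0} = 2
G(13) = mex{1,0} = 2
G(14) = mex{1,1} = 0
P-positions are exactly the n with G(n) = 0.

0, 1, 2, 3, 4, 14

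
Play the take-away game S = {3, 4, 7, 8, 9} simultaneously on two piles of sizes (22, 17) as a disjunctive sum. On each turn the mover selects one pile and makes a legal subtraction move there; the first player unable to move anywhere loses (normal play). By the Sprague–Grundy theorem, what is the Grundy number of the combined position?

2

All piles use S = {3, 4, 7, 8, 9}:
G(0) = 0
G(1) = mex{} = 0
G(2) = mex{} = 0
G(3) = mex{0} = 1
G(4) = mex{0,0} = 1
G(5) = mex{0,0} = 1
G(6) = mex{1,0} = 2
G(7) = mex{1,1,0} = 2
G(8) = mex{1,1,0,0} = 2
G(9) = mex{2,1,0,0,0} = 3
G(10) = mex{2,2,1,0,0} = 3
G(11) = mex{2,2,1,1,0} = 3
G(12) = mex{3,2,1,1,1} = 0
G(13) = mex{3,3,2,1,1} = 0
G(14) = mex{3,3,2,2,1} = 0
G(15) = mex{0,3,2,2,2} = 1
G(16) = mex{0,0,3,2,2} = 1
G(17) = mex{0,0,3,3,2} = 1
G(18) = mex{1,0,3,3,3} = 2
G(19) = mex{1,1,0,3,3} = 2
G(20) = mex{1,1,0,0,3} = 2
G(21) = mex{2,1,0,0,0} = 3
G(22) = mex{2,2,1,0,0} = 3
Pile A: G(22) = 3.
Pile B: G(17) = 1.
Combined Grundy value = 3 ⊕ 1 = 2.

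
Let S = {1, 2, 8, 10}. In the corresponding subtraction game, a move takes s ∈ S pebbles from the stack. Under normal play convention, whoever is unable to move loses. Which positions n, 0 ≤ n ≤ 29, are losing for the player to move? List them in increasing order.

0, 3, 6, 9, 12, 15, 18, 21, 24, 27

n :  0  1  2  3  4  5  6  7  8  9 10 11 12 13 14 15 16 17 18 19 20 21 22 23 24 25 26 27 28 29
G :  0  1  2  0  1  2  0  1  2  0  1  2  0  1  2  0  1  2  0  1  2  0  1  2  0  1  2  0  1  2
P-positions are exactly the n with G(n) = 0.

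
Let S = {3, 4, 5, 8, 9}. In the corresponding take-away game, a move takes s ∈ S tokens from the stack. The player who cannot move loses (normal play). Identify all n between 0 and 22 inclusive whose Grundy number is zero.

n :  0  1  2  3  4  5  6  7  8  9 10 11 12 13 14 15 16 17 18 19 20 21 22
G :  0  0  0  1  1  1  2  2  2  3  3  3  0  0  0  1  1  1  2  2  2  3  3
P-positions are exactly the n with G(n) = 0.

0, 1, 2, 12, 13, 14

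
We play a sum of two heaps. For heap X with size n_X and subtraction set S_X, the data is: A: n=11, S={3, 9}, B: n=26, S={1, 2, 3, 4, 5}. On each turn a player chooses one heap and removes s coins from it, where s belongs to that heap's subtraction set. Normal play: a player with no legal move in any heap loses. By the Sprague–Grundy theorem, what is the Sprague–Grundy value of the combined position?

3

Heap A, S = {3, 9}:
n :  0  1  2  3  4  5  6  7  8  9 10 11
G :  0  0  0  1  1  1  0  0  0  1  1  1
G_A(11) = 1.
Heap B, S = {1, 2, 3, 4, 5}:
G(0) = 0
G(1) = mex{0} = 1
G(2) = mex{1,0} = 2
G(3) = mex{2,1,0} = 3
G(4) = mex{3,2,1,0} = 4
G(5) = mex{4,3,2,1,0} = 5
G(6) = mex{5,4,3,2,1} = 0
G(7) = mex{0,5,4,3,2} = 1
G(8) = mex{1,0,5,4,3} = 2
G(9) = mex{2,1,0,5,4} = 3
G(10) = mex{3,2,1,0,5} = 4
G(11) = mex{4,3,2,1,0} = 5
G(12) = mex{5,4,3,2,1} = 0
G(13) = mex{0,5,4,3,2} = 1
G(14) = mex{1,0,5,4,3} = 2
G(15) = mex{2,1,0,5,4} = 3
G(16) = mex{3,2,1,0,5} = 4
G(17) = mex{4,3,2,1,0} = 5
G(18) = mex{5,4,3,2,1} = 0
G(19) = mex{0,5,4,3,2} = 1
G(20) = mex{1,0,5,4,3} = 2
G(21) = mex{2,1,0,5,4} = 3
G(22) = mex{3,2,1,0,5} = 4
G(23) = mex{4,3,2,1,0} = 5
G(24) = mex{5,4,3,2,1} = 0
G(25) = mex{0,5,4,3,2} = 1
G(26) = mex{1,0,5,4,3} = 2
G_B(26) = 2.
Combined Grundy value = 1 ⊕ 2 = 3.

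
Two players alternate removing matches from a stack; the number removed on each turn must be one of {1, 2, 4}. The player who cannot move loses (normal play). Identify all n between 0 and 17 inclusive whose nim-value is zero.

G(0) = 0
G(1) = mex{0} = 1
G(2) = mex{1,0} = 2
G(3) = mex{2,1} = 0
G(4) = mex{0,2,0} = 1
G(5) = mex{1,0,1} = 2
G(6) = mex{2,1,2} = 0
G(7) = mex{0,2,0} = 1
G(8) = mex{1,0,1} = 2
G(9) = mex{2,1,2} = 0
G(10) = mex{0,2,0} = 1
G(11) = mex{1,0,1} = 2
G(12) = mex{2,1,2} = 0
G(13) = mex{0,2,0} = 1
G(14) = mex{1,0,1} = 2
G(15) = mex{2,1,2} = 0
G(16) = mex{0,2,0} = 1
G(17) = mex{1,0,1} = 2
P-positions are exactly the n with G(n) = 0.

0, 3, 6, 9, 12, 15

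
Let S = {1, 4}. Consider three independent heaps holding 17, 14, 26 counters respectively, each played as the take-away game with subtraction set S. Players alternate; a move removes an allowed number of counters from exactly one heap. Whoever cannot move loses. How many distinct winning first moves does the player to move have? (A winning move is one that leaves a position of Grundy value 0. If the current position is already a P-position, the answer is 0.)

1

All heaps use S = {1, 4}:
n :  0  1  2  3  4  5  6  7  8  9 10 11 12 13 14 15 16 17 18 19 20 21 22 23 24 25 26
G :  0  1  0  1  2  0  1  0  1  2  0  1  0  1  2  0  1  0  1  2  0  1  0  1  2  0  1
Heap A: G(17) = 0.
Heap B: G(14) = 2.
Heap C: G(26) = 1.
Combined Grundy value = 0 ⊕ 2 ⊕ 1 = 3.
A winning move leaves total XOR = 0, i.e. changes one component's Grundy value g to g ⊕ X where X is the current total.
Heap A: need g' = 0⊕3 = 3. Options: 17−1→G=1, 17−4→G=1. Hits: 0.
Heap B: need g' = 2⊕3 = 1. Options: 14−1→G=1, 14−4→G=0. Hits: 1.
Heap C: need g' = 1⊕3 = 2. Options: 26−1→G=0, 26−4→G=0. Hits: 0.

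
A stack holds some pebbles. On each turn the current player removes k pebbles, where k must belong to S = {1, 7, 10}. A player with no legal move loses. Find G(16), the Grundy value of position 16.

2

G(0) = 0
G(1) = mex{0} = 1
G(2) = mex{1} = 0
G(3) = mex{0} = 1
G(4) = mex{1} = 0
G(5) = mex{0} = 1
G(6) = mex{1} = 0
G(7) = mex{0,0} = 1
G(8) = mex{1,1} = 0
G(9) = mex{0,0} = 1
G(10) = mex{1,1,0} = 2
G(11) = mex{2,0,1} = 3
G(12) = mex{3,1,0} = 2
G(13) = mex{2,0,1} = 3
G(14) = mex{3,1,0} = 2
G(15) = mex{2,0,1} = 3
G(16) = mex{3,1,0} = 2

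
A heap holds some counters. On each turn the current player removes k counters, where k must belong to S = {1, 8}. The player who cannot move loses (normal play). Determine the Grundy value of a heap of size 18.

n :  0  1  2  3  4  5  6  7  8  9 10 11 12 13 14 15 16 17 18
G :  0  1  0  1  0  1  0  1  2  0  1  0  1  0  1  0  1  2  0

0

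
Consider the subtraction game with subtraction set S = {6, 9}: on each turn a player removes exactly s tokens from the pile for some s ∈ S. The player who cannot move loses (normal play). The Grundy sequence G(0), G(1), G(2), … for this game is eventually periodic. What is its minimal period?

n :  0  1  2  3  4  5  6  7  8  9 10 11 12 13 14 15 16 17 18 19 20 21 22 23 24 25 26 27 28 29 30 31
G :  0  0  0  0  0  0  1  1  1  1  1  1  2  2  2  0  0  0  0  0  0  1  1  1  1  1  1  2  2  2  0  0
G(n+15) = G(n) holds for n = 0,…,8 (a full window of length max(S) = 9), so the sequence is purely periodic with period 15.

15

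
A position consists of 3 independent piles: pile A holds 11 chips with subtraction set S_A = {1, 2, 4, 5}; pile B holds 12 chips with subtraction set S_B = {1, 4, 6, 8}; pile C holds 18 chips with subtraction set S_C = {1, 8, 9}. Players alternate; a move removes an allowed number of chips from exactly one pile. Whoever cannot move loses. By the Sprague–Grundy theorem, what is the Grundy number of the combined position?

2

Pile A, S = {1, 2, 4, 5}:
n :  0  1  2  3  4  5  6  7  8  9 10 11
G :  0  1  2  0  1  2  0  1  2  0  1  2
G_A(11) = 2.
Pile B, S = {1, 4, 6, 8}:
G(0) = 0
G(1) = mex{0} = 1
G(2) = mex{1} = 0
G(3) = mex{0} = 1
G(4) = mex{1,0} = 2
G(5) = mex{2,1} = 0
G(6) = mex{0,0,0} = 1
G(7) = mex{1,1,1} = 0
G(8) = mex{0,2,0,0} = 1
G(9) = mex{1,0,1,1} = 2
G(10) = mex{2,1,2,0} = 3
G(11) = mex{3,0,0,1} = 2
G(12) = mex{2,1,1,2} = 0
G_B(12) = 0.
Pile C, S = {1, 8, 9}:
G(0) = 0
G(1) = mex{0} = 1
G(2) = mex{1} = 0
G(3) = mex{0} = 1
G(4) = mex{1} = 0
G(5) = mex{0} = 1
G(6) = mex{1} = 0
G(7) = mex{0} = 1
G(8) = mex{1,0} = 2
G(9) = mex{2,1,0} = 3
G(10) = mex{3,0,1} = 2
G(11) = mex{2,1,0} = 3
G(12) = mex{3,0,1} = 2
G(13) = mex{2,1,0} = 3
G(14) = mex{3,0,1} = 2
G(15) = mex{2,1,0} = 3
G(16) = mex{3,2,1} = 0
G(17) = mex{0,3,2} = 1
G(18) = mex{1,2,3} = 0
G_C(18) = 0.
Combined Grundy value = 2 ⊕ 0 ⊕ 0 = 2.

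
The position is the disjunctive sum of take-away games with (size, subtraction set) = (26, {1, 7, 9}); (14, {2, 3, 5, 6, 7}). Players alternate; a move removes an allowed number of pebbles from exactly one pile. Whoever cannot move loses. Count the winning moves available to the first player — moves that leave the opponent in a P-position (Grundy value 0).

Pile A, S = {1, 7, 9}:
G(0) = 0
G(1) = mex{0} = 1
G(2) = mex{1} = 0
G(3) = mex{0} = 1
G(4) = mex{1} = 0
G(5) = mex{0} = 1
G(6) = mex{1} = 0
G(7) = mex{0,0} = 1
G(8) = mex{1,1} = 0
G(9) = mex{0,0,0} = 1
G(10) = mex{1,1,1} = 0
G(11) = mex{0,0,0} = 1
G(12) = mex{1,1,1} = 0
G(13) = mex{0,0,0} = 1
G(14) = mex{1,1,1} = 0
G(15) = mex{0,0,0} = 1
G(16) = mex{1,1,1} = 0
G(17) = mex{0,0,0} = 1
G(18) = mex{1,1,1} = 0
G(19) = mex{0,0,0} = 1
G(20) = mex{1,1,1} = 0
G(21) = mex{0,0,0} = 1
G(22) = mex{1,1,1} = 0
G(23) = mex{0,0,0} = 1
G(24) = mex{1,1,1} = 0
G(25) = mex{0,0,0} = 1
G(26) = mex{1,1,1} = 0
G_A(26) = 0.
Pile B, S = {2, 3, 5, 6, 7}:
n :  0  1  2  3  4  5  6  7  8  9 10 11 12 13 14
G :  0  0  1  1  2  2  3  3  4  0  0  1  1  2  2
G_B(14) = 2.
Combined Grundy value = 0 ⊕ 2 = 2.
A winning move leaves total XOR = 0, i.e. changes one component's Grundy value g to g ⊕ X where X is the current total.
Pile A: need g' = 0⊕2 = 2. Options: 26−1→G=1, 26−7→G=1, 26−9→G=1. Hits: 0.
Pile B: need g' = 2⊕2 = 0. Options: 14−2→G=1, 14−3→G=1, 14−5→G=0, 14−6→G=4, 14−7→G=3. Hits: 1.

1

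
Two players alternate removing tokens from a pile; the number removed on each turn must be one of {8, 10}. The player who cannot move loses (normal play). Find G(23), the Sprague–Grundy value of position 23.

n :  0  1  2  3  4  5  6  7  8  9 10 11 12 13 14 15 16 17 18 19 20 21 22 23
G :  0  0  0  0  0  0  0  0  1  1  1  1  1  1  1  1  2  2  0  0  0  0  0  0

0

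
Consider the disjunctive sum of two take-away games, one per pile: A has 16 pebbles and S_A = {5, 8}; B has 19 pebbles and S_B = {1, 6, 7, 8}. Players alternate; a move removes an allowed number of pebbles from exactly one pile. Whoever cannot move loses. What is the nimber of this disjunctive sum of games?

Pile A, S = {5, 8}:
G(0) = 0
G(1) = mex{} = 0
G(2) = mex{} = 0
G(3) = mex{} = 0
G(4) = mex{} = 0
G(5) = mex{0} = 1
G(6) = mex{0} = 1
G(7) = mex{0} = 1
G(8) = mex{0,0} = 1
G(9) = mex{0,0} = 1
G(10) = mex{1,0} = 2
G(11) = mex{1,0} = 2
G(12) = mex{1,0} = 2
G(13) = mex{1,1} = 0
G(14) = mex{1,1} = 0
G(15) = mex{2,1} = 0
G(16) = mex{2,1} = 0
G_A(16) = 0.
Pile B, S = {1, 6, 7, 8}:
n :  0  1  2  3  4  5  6  7  8  9 10 11 12 13 14 15 16 17 18 19
G :  0  1  0  1  0  1  2  3  2  3  2  3  4  0  1  0  1  0  1  2
G_B(19) = 2.
Combined Grundy value = 0 ⊕ 2 = 2.

2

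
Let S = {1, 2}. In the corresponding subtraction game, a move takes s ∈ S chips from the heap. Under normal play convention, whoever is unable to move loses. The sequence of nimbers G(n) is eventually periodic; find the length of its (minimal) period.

3

n :  0  1  2  3  4  5  6  7  8  9 10 11 12 13 14
G :  0  1  2  0  1  2  0  1  2  0  1  2  0  1  2
G(n+3) = G(n) holds for n = 0,…,1 (a full window of length max(S) = 2), so the sequence is purely periodic with period 3.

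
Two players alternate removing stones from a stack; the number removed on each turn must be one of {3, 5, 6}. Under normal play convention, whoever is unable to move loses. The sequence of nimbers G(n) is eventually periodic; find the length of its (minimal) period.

9

G(0) = 0
G(1) = mex{} = 0
G(2) = mex{} = 0
G(3) = mex{0} = 1
G(4) = mex{0} = 1
G(5) = mex{0,0} = 1
G(6) = mex{1,0,0} = 2
G(7) = mex{1,0,0} = 2
G(8) = mex{1,1,0} = 2
G(9) = mex{2,1,1} = 0
G(10) = mex{2,1,1} = 0
G(11) = mex{2,2,1} = 0
G(12) = mex{0,2,2} = 1
G(13) = mex{0,2,2} = 1
G(14) = mex{0,0,2} = 1
G(15) = mex{1,0,0} = 2
G(16) = mex{1,0,0} = 2
G(17) = mex{1,1,0} = 2
G(18) = mex{2,1,1} = 0
G(19) = mex{2,1,1} = 0
G(n+9) = G(n) holds for n = 0,…,5 (a full window of length max(S) = 6), so the sequence is purely periodic with period 9.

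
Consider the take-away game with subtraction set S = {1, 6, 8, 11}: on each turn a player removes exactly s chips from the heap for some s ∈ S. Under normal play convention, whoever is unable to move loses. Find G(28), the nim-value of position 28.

G(0) = 0
G(1) = mex{0} = 1
G(2) = mex{1} = 0
G(3) = mex{0} = 1
G(4) = mex{1} = 0
G(5) = mex{0} = 1
G(6) = mex{1,0} = 2
G(7) = mex{2,1} = 0
G(8) = mex{0,0,0} = 1
G(9) = mex{1,1,1} = 0
G(10) = mex{0,0,0} = 1
G(11) = mex{1,1,1,0} = 2
G(12) = mex{2,2,0,1} = 3
G(13) = mex{3,0,1,0} = 2
G(14) = mex{2,1,2,1} = 0
G(15) = mex{0,0,0,0} = 1
G(16) = mex{1,1,1,1} = 0
G(17) = mex{0,2,0,2} = 1
G(18) = mex{1,3,1,0} = 2
G(19) = mex{2,2,2,1} = 0
G(20) = mex{0,0,3,0} = 1
G(21) = mex{1,1,2,1} = 0
G(22) = mex{0,0,0,2} = 1
G(23) = mex{1,1,1,3} = 0
G(24) = mex{0,2,0,2} = 1
G(25) = mex{1,0,1,0} = 2
G(26) = mex{2,1,2,1} = 0
G(27) = mex{0,0,0,0} = 1
G(28) = mex{1,1,1,1} = 0

0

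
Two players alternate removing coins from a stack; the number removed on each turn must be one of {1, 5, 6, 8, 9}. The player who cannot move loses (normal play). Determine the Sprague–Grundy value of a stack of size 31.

n :  0  1  2  3  4  5  6  7  8  9 10 11 12 13 14 15 16 17 18 19 20 21 22 23 24 25 26 27 28 29 30 31
G :  0  1  0  1  0  1  2  3  2  3  2  3  4  5  0  1  0  1  0  1  2  3  2  3  2  3  4  5  0  1  0  1

1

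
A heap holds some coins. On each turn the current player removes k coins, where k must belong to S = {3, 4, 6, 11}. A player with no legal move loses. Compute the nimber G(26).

n :  0  1  2  3  4  5  6  7  8  9 10 11 12 13 14 15 16 17 18 19 20 21 22 23 24 25 26
G :  0  0  0  1  1  1  2  2  2  0  0  3  1  1  4  2  2  0  0  0  1  1  1  2  2  2  0

0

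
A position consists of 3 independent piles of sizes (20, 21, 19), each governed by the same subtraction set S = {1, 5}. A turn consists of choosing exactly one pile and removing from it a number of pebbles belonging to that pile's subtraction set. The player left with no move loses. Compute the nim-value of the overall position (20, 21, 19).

0

All piles use S = {1, 5}:
n :  0  1  2  3  4  5  6  7  8  9 10 11 12 13 14 15 16 17 18 19 20 21
G :  0  1  0  1  0  1  0  1  0  1  0  1  0  1  0  1  0  1  0  1  0  1
Pile A: G(20) = 0.
Pile B: G(21) = 1.
Pile C: G(19) = 1.
Combined Grundy value = 0 ⊕ 1 ⊕ 1 = 0.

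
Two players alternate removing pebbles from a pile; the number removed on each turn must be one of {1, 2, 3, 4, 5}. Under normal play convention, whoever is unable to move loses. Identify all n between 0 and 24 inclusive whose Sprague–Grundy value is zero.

0, 6, 12, 18, 24

G(0) = 0
G(1) = mex{0} = 1
G(2) = mex{1,0} = 2
G(3) = mex{2,1,0} = 3
G(4) = mex{3,2,1,0} = 4
G(5) = mex{4,3,2,1,0} = 5
G(6) = mex{5,4,3,2,1} = 0
G(7) = mex{0,5,4,3,2} = 1
G(8) = mex{1,0,5,4,3} = 2
G(9) = mex{2,1,0,5,4} = 3
G(10) = mex{3,2,1,0,5} = 4
G(11) = mex{4,3,2,1,0} = 5
G(12) = mex{5,4,3,2,1} = 0
G(13) = mex{0,5,4,3,2} = 1
G(14) = mex{1,0,5,4,3} = 2
G(15) = mex{2,1,0,5,4} = 3
G(16) = mex{3,2,1,0,5} = 4
G(17) = mex{4,3,2,1,0} = 5
G(18) = mex{5,4,3,2,1} = 0
G(19) = mex{0,5,4,3,2} = 1
G(20) = mex{1,0,5,4,3} = 2
G(21) = mex{2,1,0,5,4} = 3
G(22) = mex{3,2,1,0,5} = 4
G(23) = mex{4,3,2,1,0} = 5
G(24) = mex{5,4,3,2,1} = 0
P-positions are exactly the n with G(n) = 0.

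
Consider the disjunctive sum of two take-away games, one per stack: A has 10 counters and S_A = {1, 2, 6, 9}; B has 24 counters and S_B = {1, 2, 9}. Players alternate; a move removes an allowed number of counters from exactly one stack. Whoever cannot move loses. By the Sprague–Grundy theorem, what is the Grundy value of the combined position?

1

Stack A, S = {1, 2, 6, 9}:
n :  0  1  2  3  4  5  6  7  8  9 10
G :  0  1  2  0  1  2  3  0  1  2  0
G_A(10) = 0.
Stack B, S = {1, 2, 9}:
G(0) = 0
G(1) = mex{0} = 1
G(2) = mex{1,0} = 2
G(3) = mex{2,1} = 0
G(4) = mex{0,2} = 1
G(5) = mex{1,0} = 2
G(6) = mex{2,1} = 0
G(7) = mex{0,2} = 1
G(8) = mex{1,0} = 2
G(9) = mex{2,1,0} = 3
G(10) = mex{3,2,1} = 0
G(11) = mex{0,3,2} = 1
G(12) = mex{1,0,0} = 2
G(13) = mex{2,1,1} = 0
G(14) = mex{0,2,2} = 1
G(15) = mex{1,0,0} = 2
G(16) = mex{2,1,1} = 0
G(17) = mex{0,2,2} = 1
G(18) = mex{1,0,3} = 2
G(19) = mex{2,1,0} = 3
G(20) = mex{3,2,1} = 0
G(21) = mex{0,3,2} = 1
G(22) = mex{1,0,0} = 2
G(23) = mex{2,1,1} = 0
G(24) = mex{0,2,2} = 1
G_B(24) = 1.
Combined Grundy value = 0 ⊕ 1 = 1.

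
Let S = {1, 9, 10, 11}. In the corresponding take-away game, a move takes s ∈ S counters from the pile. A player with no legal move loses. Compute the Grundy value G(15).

3

n :  0  1  2  3  4  5  6  7  8  9 10 11 12 13 14 15
G :  0  1  0  1  0  1  0  1  0  1  2  3  2  3  2  3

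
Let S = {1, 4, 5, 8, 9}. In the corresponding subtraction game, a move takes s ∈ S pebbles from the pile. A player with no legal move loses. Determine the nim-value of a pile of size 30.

2

G(0) = 0
G(1) = mex{0} = 1
G(2) = mex{1} = 0
G(3) = mex{0} = 1
G(4) = mex{1,0} = 2
G(5) = mex{2,1,0} = 3
G(6) = mex{3,0,1} = 2
G(7) = mex{2,1,0} = 3
G(8) = mex{3,2,1,0} = 4
G(9) = mex{4,3,2,1,0} = 5
G(10) = mex{5,2,3,0,1} = 4
G(11) = mex{4,3,2,1,0} = 5
G(12) = mex{5,4,3,2,1} = 0
G(13) = mex{0,5,4,3,2} = 1
G(14) = mex{1,4,5,2,3} = 0
G(15) = mex{0,5,4,3,2} = 1
G(16) = mex{1,0,5,4,3} = 2
G(17) = mex{2,1,0,5,4} = 3
G(18) = mex{3,0,1,4,5} = 2
G(19) = mex{2,1,0,5,4} = 3
G(20) = mex{3,2,1,0,5} = 4
G(21) = mex{4,3,2,1,0} = 5
G(22) = mex{5,2,3,0,1} = 4
G(23) = mex{4,3,2,1,0} = 5
G(24) = mex{5,4,3,2,1} = 0
G(25) = mex{0,5,4,3,2} = 1
G(26) = mex{1,4,5,2,3} = 0
G(27) = mex{0,5,4,3,2} = 1
G(28) = mex{1,0,5,4,3} = 2
G(29) = mex{2,1,0,5,4} = 3
G(30) = mex{3,0,1,4,5} = 2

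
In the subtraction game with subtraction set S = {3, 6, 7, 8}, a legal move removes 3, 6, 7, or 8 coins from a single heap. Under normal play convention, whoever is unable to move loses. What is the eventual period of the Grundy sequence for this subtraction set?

G(0) = 0
G(1) = mex{} = 0
G(2) = mex{} = 0
G(3) = mex{0} = 1
G(4) = mex{0} = 1
G(5) = mex{0} = 1
G(6) = mex{1,0} = 2
G(7) = mex{1,0,0} = 2
G(8) = mex{1,0,0,0} = 2
G(9) = mex{2,1,0,0} = 3
G(10) = mex{2,1,1,0} = 3
G(11) = mex{2,1,1,1} = 0
G(12) = mex{3,2,1,1} = 0
G(13) = mex{3,2,2,1} = 0
G(14) = mex{0,2,2,2} = 1
G(15) = mex{0,3,2,2} = 1
G(16) = mex{0,3,3,2} = 1
G(17) = mex{1,0,3,3} = 2
G(18) = mex{1,0,0,3} = 2
G(19) = mex{1,0,0,0} = 2
G(20) = mex{2,1,0,0} = 3
G(21) = mex{2,1,1,0} = 3
G(22) = mex{2,1,1,1} = 0
G(23) = mex{3,2,1,1} = 0
G(n+11) = G(n) holds for n = 0,…,7 (a full window of length max(S) = 8), so the sequence is purely periodic with period 11.

11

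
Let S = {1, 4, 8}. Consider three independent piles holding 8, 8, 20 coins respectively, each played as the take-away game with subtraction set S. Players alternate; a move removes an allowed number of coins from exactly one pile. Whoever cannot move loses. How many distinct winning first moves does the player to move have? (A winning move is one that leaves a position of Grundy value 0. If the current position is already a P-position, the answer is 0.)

6

All piles use S = {1, 4, 8}:
G(0) = 0
G(1) = mex{0} = 1
G(2) = mex{1} = 0
G(3) = mex{0} = 1
G(4) = mex{1,0} = 2
G(5) = mex{2,1} = 0
G(6) = mex{0,0} = 1
G(7) = mex{1,1} = 0
G(8) = mex{0,2,0} = 1
G(9) = mex{1,0,1} = 2
G(10) = mex{2,1,0} = 3
G(11) = mex{3,0,1} = 2
G(12) = mex{2,1,2} = 0
G(13) = mex{0,2,0} = 1
G(14) = mex{1,3,1} = 0
G(15) = mex{0,2,0} = 1
G(16) = mex{1,0,1} = 2
G(17) = mex{2,1,2} = 0
G(18) = mex{0,0,3} = 1
G(19) = mex{1,1,2} = 0
G(20) = mex{0,2,0} = 1
Pile A: G(8) = 1.
Pile B: G(8) = 1.
Pile C: G(20) = 1.
Combined Grundy value = 1 ⊕ 1 ⊕ 1 = 1.
A winning move leaves total XOR = 0, i.e. changes one component's Grundy value g to g ⊕ X where X is the current total.
Pile A: need g' = 1⊕1 = 0. Options: 8−1→G=0, 8−4→G=2, 8−8→G=0. Hits: 2.
Pile B: need g' = 1⊕1 = 0. Options: 8−1→G=0, 8−4→G=2, 8−8→G=0. Hits: 2.
Pile C: need g' = 1⊕1 = 0. Options: 20−1→G=0, 20−4→G=2, 20−8→G=0. Hits: 2.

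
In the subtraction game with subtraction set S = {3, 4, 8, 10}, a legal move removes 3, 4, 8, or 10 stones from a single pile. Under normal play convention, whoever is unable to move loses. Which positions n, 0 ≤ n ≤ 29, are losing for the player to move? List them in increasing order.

0, 1, 2, 7, 13, 14, 19, 20, 25, 26

n :  0  1  2  3  4  5  6  7  8  9 10 11 12 13 14 15 16 17 18 19 20 21 22 23 24 25 26 27 28 29
G :  0  0  0  1  1  1  2  0  2  3  1  3  4  0  0  2  1  1  3  0  0  2  1  1  3  0  0  2  1  1
P-positions are exactly the n with G(n) = 0.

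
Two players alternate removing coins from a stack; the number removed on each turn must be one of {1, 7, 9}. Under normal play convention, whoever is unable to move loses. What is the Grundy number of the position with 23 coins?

1

n :  0  1  2  3  4  5  6  7  8  9 10 11 12 13 14 15 16 17 18 19 20 21 22 23
G :  0  1  0  1  0  1  0  1  0  1  0  1  0  1  0  1  0  1  0  1  0  1  0  1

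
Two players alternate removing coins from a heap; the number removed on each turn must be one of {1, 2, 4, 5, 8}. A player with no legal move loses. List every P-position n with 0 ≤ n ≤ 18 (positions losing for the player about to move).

0, 3, 6, 9, 12, 15, 18

n :  0  1  2  3  4  5  6  7  8  9 10 11 12 13 14 15 16 17 18
G :  0  1  2  0  1  2  0  1  2  0  1  2  0  1  2  0  1  2  0
P-positions are exactly the n with G(n) = 0.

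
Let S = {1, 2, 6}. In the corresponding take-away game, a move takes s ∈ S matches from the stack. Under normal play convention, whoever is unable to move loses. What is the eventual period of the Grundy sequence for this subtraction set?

G(0) = 0
G(1) = mex{0} = 1
G(2) = mex{1,0} = 2
G(3) = mex{2,1} = 0
G(4) = mex{0,2} = 1
G(5) = mex{1,0} = 2
G(6) = mex{2,1,0} = 3
G(7) = mex{3,2,1} = 0
G(8) = mex{0,3,2} = 1
G(9) = mex{1,0,0} = 2
G(10) = mex{2,1,1} = 0
G(11) = mex{0,2,2} = 1
G(12) = mex{1,0,3} = 2
G(13) = mex{2,1,0} = 3
G(14) = mex{3,2,1} = 0
G(15) = mex{0,3,2} = 1
G(n+7) = G(n) holds for n = 0,…,5 (a full window of length max(S) = 6), so the sequence is purely periodic with period 7.

7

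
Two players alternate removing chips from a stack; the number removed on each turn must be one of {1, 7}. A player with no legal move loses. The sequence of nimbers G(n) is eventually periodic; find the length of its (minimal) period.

n :  0  1  2  3  4  5  6  7  8  9 10 11 12 13 14
G :  0  1  0  1  0  1  0  1  0  1  0  1  0  1  0
G(n+2) = G(n) holds for n = 0,…,6 (a full window of length max(S) = 7), so the sequence is purely periodic with period 2.

2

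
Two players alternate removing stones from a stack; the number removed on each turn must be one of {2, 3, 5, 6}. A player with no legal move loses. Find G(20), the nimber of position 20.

2

n :  0  1  2  3  4  5  6  7  8  9 10 11 12 13 14 15 16 17 18 19 20
G :  0  0  1  1  2  2  3  3  0  0  1  1  2  2  3  3  0  0  1  1  2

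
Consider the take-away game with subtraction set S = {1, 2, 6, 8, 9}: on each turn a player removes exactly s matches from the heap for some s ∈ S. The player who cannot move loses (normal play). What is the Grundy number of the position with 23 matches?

n :  0  1  2  3  4  5  6  7  8  9 10 11 12 13 14 15 16 17 18 19 20 21 22 23
G :  0  1  2  0  1  2  3  0  1  2  0  1  2  3  0  1  2  0  1  2  3  0  1  2

2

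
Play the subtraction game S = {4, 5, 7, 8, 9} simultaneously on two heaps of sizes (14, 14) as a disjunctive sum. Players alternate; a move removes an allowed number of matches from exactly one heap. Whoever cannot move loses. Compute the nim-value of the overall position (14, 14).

All heaps use S = {4, 5, 7, 8, 9}:
n :  0  1  2  3  4  5  6  7  8  9 10 11 12 13 14
G :  0  0  0  0  1  1  1  1  2  2  2  2  3  0  0
Heap A: G(14) = 0.
Heap B: G(14) = 0.
Combined Grundy value = 0 ⊕ 0 = 0.

0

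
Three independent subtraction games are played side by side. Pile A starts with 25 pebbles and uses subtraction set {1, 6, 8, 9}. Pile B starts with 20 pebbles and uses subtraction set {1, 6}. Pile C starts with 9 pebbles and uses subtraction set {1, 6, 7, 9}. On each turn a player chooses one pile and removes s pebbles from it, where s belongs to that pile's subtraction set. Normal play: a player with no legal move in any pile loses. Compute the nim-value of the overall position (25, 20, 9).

0

Pile A, S = {1, 6, 8, 9}:
G(0) = 0
G(1) = mex{0} = 1
G(2) = mex{1} = 0
G(3) = mex{0} = 1
G(4) = mex{1} = 0
G(5) = mex{0} = 1
G(6) = mex{1,0} = 2
G(7) = mex{2,1} = 0
G(8) = mex{0,0,0} = 1
G(9) = mex{1,1,1,0} = 2
G(10) = mex{2,0,0,1} = 3
G(11) = mex{3,1,1,0} = 2
G(12) = mex{2,2,0,1} = 3
G(13) = mex{3,0,1,0} = 2
G(14) = mex{2,1,2,1} = 0
G(15) = mex{0,2,0,2} = 1
G(16) = mex{1,3,1,0} = 2
G(17) = mex{2,2,2,1} = 0
G(18) = mex{0,3,3,2} = 1
G(19) = mex{1,2,2,3} = 0
G(20) = mex{0,0,3,2} = 1
G(21) = mex{1,1,2,3} = 0
G(22) = mex{0,2,0,2} = 1
G(23) = mex{1,0,1,0} = 2
G(24) = mex{2,1,2,1} = 0
G(25) = mex{0,0,0,2} = 1
G_A(25) = 1.
Pile B, S = {1, 6}:
n :  0  1  2  3  4  5  6  7  8  9 10 11 12 13 14 15 16 17 18 19 20
G :  0  1  0  1  0  1  2  0  1  0  1  0  1  2  0  1  0  1  0  1  2
G_B(20) = 2.
Pile C, S = {1, 6, 7, 9}:
n : 0 1 2 3 4 5 6 7 8 9
G : 0 1 0 1 0 1 2 3 2 3
G_C(9) = 3.
Combined Grundy value = 1 ⊕ 2 ⊕ 3 = 0.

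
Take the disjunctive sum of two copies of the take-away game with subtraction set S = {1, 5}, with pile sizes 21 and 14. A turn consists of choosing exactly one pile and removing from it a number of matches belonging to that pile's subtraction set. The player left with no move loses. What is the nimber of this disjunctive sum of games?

All piles use S = {1, 5}:
G(0) = 0
G(1) = mex{0} = 1
G(2) = mex{1} = 0
G(3) = mex{0} = 1
G(4) = mex{1} = 0
G(5) = mex{0,0} = 1
G(6) = mex{1,1} = 0
G(7) = mex{0,0} = 1
G(8) = mex{1,1} = 0
G(9) = mex{0,0} = 1
G(10) = mex{1,1} = 0
G(11) = mex{0,0} = 1
G(12) = mex{1,1} = 0
G(13) = mex{0,0} = 1
G(14) = mex{1,1} = 0
G(15) = mex{0,0} = 1
G(16) = mex{1,1} = 0
G(17) = mex{0,0} = 1
G(18) = mex{1,1} = 0
G(19) = mex{0,0} = 1
G(20) = mex{1,1} = 0
G(21) = mex{0,0} = 1
Pile A: G(21) = 1.
Pile B: G(14) = 0.
Combined Grundy value = 1 ⊕ 0 = 1.

1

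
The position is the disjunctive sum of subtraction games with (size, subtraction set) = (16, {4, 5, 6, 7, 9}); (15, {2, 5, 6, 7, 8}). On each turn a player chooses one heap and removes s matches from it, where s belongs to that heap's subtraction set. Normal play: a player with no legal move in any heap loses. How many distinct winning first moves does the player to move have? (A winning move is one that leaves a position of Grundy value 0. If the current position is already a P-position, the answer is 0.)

Heap A, S = {4, 5, 6, 7, 9}:
G(0) = 0
G(1) = mex{} = 0
G(2) = mex{} = 0
G(3) = mex{} = 0
G(4) = mex{0} = 1
G(5) = mex{0,0} = 1
G(6) = mex{0,0,0} = 1
G(7) = mex{0,0,0,0} = 1
G(8) = mex{1,0,0,0} = 2
G(9) = mex{1,1,0,0,0} = 2
G(10) = mex{1,1,1,0,0} = 2
G(11) = mex{1,1,1,1,0} = 2
G(12) = mex{2,1,1,1,0} = 3
G(13) = mex{2,2,1,1,1} = 0
G(14) = mex{2,2,2,1,1} = 0
G(15) = mex{2,2,2,2,1} = 0
G(16) = mex{3,2,2,2,1} = 0
G_A(16) = 0.
Heap B, S = {2, 5, 6, 7, 8}:
G(0) = 0
G(1) = mex{} = 0
G(2) = mex{0} = 1
G(3) = mex{0} = 1
G(4) = mex{1} = 0
G(5) = mex{1,0} = 2
G(6) = mex{0,0,0} = 1
G(7) = mex{2,1,0,0} = 3
G(8) = mex{1,1,1,0,0} = 2
G(9) = mex{3,0,1,1,0} = 2
G(10) = mex{2,2,0,1,1} = 3
G(11) = mex{2,1,2,0,1} = 3
G(12) = mex{3,3,1,2,0} = 4
G(13) = mex{3,2,3,1,2} = 0
G(14) = mex{4,2,2,3,1} = 0
G(15) = mex{0,3,2,2,3} = 1
G_B(15) = 1.
Combined Grundy value = 0 ⊕ 1 = 1.
A winning move leaves total XOR = 0, i.e. changes one component's Grundy value g to g ⊕ X where X is the current total.
Heap A: need g' = 0⊕1 = 1. Options: 16−4→G=3, 16−5→G=2, 16−6→G=2, 16−7→G=2, 16−9→G=1. Hits: 1.
Heap B: need g' = 1⊕1 = 0. Options: 15−2→G=0, 15−5→G=3, 15−6→G=2, 15−7→G=2, 15−8→G=3. Hits: 1.

2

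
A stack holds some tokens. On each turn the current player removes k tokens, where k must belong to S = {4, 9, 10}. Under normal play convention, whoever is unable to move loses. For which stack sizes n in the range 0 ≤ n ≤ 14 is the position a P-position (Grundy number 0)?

0, 1, 2, 3, 8, 14

G(0) = 0
G(1) = mex{} = 0
G(2) = mex{} = 0
G(3) = mex{} = 0
G(4) = mex{0} = 1
G(5) = mex{0} = 1
G(6) = mex{0} = 1
G(7) = mex{0} = 1
G(8) = mex{1} = 0
G(9) = mex{1,0} = 2
G(10) = mex{1,0,0} = 2
G(11) = mex{1,0,0} = 2
G(12) = mex{0,0,0} = 1
G(13) = mex{2,1,0} = 3
G(14) = mex{2,1,1} = 0
P-positions are exactly the n with G(n) = 0.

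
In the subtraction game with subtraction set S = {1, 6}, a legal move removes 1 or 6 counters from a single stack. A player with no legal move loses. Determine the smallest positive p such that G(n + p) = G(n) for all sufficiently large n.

7

G(0) = 0
G(1) = mex{0} = 1
G(2) = mex{1} = 0
G(3) = mex{0} = 1
G(4) = mex{1} = 0
G(5) = mex{0} = 1
G(6) = mex{1,0} = 2
G(7) = mex{2,1} = 0
G(8) = mex{0,0} = 1
G(9) = mex{1,1} = 0
G(10) = mex{0,0} = 1
G(11) = mex{1,1} = 0
G(12) = mex{0,2} = 1
G(13) = mex{1,0} = 2
G(14) = mex{2,1} = 0
G(15) = mex{0,0} = 1
G(n+7) = G(n) holds for n = 0,…,5 (a full window of length max(S) = 6), so the sequence is purely periodic with period 7.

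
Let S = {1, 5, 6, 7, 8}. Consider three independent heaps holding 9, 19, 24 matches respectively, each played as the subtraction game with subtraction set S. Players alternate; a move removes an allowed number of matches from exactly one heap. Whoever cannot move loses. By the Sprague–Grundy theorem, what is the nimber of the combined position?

All heaps use S = {1, 5, 6, 7, 8}:
G(0) = 0
G(1) = mex{0} = 1
G(2) = mex{1} = 0
G(3) = mex{0} = 1
G(4) = mex{1} = 0
G(5) = mex{0,0} = 1
G(6) = mex{1,1,0} = 2
G(7) = mex{2,0,1,0} = 3
G(8) = mex{3,1,0,1,0} = 2
G(9) = mex{2,0,1,0,1} = 3
G(10) = mex{3,1,0,1,0} = 2
G(11) = mex{2,2,1,0,1} = 3
G(12) = mex{3,3,2,1,0} = 4
G(13) = mex{4,2,3,2,1} = 0
G(14) = mex{0,3,2,3,2} = 1
G(15) = mex{1,2,3,2,3} = 0
G(16) = mex{0,3,2,3,2} = 1
G(17) = mex{1,4,3,2,3} = 0
G(18) = mex{0,0,4,3,2} = 1
G(19) = mex{1,1,0,4,3} = 2
G(20) = mex{2,0,1,0,4} = 3
G(21) = mex{3,1,0,1,0} = 2
G(22) = mex{2,0,1,0,1} = 3
G(23) = mex{3,1,0,1,0} = 2
G(24) = mex{2,2,1,0,1} = 3
Heap A: G(9) = 3.
Heap B: G(19) = 2.
Heap C: G(24) = 3.
Combined Grundy value = 3 ⊕ 2 ⊕ 3 = 2.

2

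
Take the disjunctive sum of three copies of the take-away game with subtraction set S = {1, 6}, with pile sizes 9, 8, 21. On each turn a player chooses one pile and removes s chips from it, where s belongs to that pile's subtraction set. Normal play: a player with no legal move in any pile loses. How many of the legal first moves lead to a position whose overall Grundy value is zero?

All piles use S = {1, 6}:
G(0) = 0
G(1) = mex{0} = 1
G(2) = mex{1} = 0
G(3) = mex{0} = 1
G(4) = mex{1} = 0
G(5) = mex{0} = 1
G(6) = mex{1,0} = 2
G(7) = mex{2,1} = 0
G(8) = mex{0,0} = 1
G(9) = mex{1,1} = 0
G(10) = mex{0,0} = 1
G(11) = mex{1,1} = 0
G(12) = mex{0,2} = 1
G(13) = mex{1,0} = 2
G(14) = mex{2,1} = 0
G(15) = mex{0,0} = 1
G(16) = mex{1,1} = 0
G(17) = mex{0,0} = 1
G(18) = mex{1,1} = 0
G(19) = mex{0,2} = 1
G(20) = mex{1,0} = 2
G(21) = mex{2,1} = 0
Pile A: G(9) = 0.
Pile B: G(8) = 1.
Pile C: G(21) = 0.
Combined Grundy value = 0 ⊕ 1 ⊕ 0 = 1.
A winning move leaves total XOR = 0, i.e. changes one component's Grundy value g to g ⊕ X where X is the current total.
Pile A: need g' = 0⊕1 = 1. Options: 9−1→G=1, 9−6→G=1. Hits: 2.
Pile B: need g' = 1⊕1 = 0. Options: 8−1→G=0, 8−6→G=0. Hits: 2.
Pile C: need g' = 0⊕1 = 1. Options: 21−1→G=2, 21−6→G=1. Hits: 1.

5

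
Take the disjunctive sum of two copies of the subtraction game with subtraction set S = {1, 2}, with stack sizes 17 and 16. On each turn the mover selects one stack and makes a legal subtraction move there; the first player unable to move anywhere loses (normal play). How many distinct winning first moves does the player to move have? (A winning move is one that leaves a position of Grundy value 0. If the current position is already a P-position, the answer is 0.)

2

All stacks use S = {1, 2}:
n :  0  1  2  3  4  5  6  7  8  9 10 11 12 13 14 15 16 17
G :  0  1  2  0  1  2  0  1  2  0  1  2  0  1  2  0  1  2
Stack A: G(17) = 2.
Stack B: G(16) = 1.
Combined Grundy value = 2 ⊕ 1 = 3.
A winning move leaves total XOR = 0, i.e. changes one component's Grundy value g to g ⊕ X where X is the current total.
Stack A: need g' = 2⊕3 = 1. Options: 17−1→G=1, 17−2→G=0. Hits: 1.
Stack B: need g' = 1⊕3 = 2. Options: 16−1→G=0, 16−2→G=2. Hits: 1.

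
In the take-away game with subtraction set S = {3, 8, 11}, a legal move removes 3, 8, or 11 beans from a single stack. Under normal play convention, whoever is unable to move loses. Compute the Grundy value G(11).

n :  0  1  2  3  4  5  6  7  8  9 10 11
G :  0  0  0  1  1  1  0  0  2  1  1  3

3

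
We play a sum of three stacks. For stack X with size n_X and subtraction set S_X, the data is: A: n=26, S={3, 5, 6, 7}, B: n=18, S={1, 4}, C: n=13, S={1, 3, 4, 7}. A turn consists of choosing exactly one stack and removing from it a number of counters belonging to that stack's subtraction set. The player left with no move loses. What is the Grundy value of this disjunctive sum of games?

0

Stack A, S = {3, 5, 6, 7}:
G(0) = 0
G(1) = mex{} = 0
G(2) = mex{} = 0
G(3) = mex{0} = 1
G(4) = mex{0} = 1
G(5) = mex{0,0} = 1
G(6) = mex{1,0,0} = 2
G(7) = mex{1,0,0,0} = 2
G(8) = mex{1,1,0,0} = 2
G(9) = mex{2,1,1,0} = 3
G(10) = mex{2,1,1,1} = 0
G(11) = mex{2,2,1,1} = 0
G(12) = mex{3,2,2,1} = 0
G(13) = mex{0,2,2,2} = 1
G(14) = mex{0,3,2,2} = 1
G(15) = mex{0,0,3,2} = 1
G(16) = mex{1,0,0,3} = 2
G(17) = mex{1,0,0,0} = 2
G(18) = mex{1,1,0,0} = 2
G(19) = mex{2,1,1,0} = 3
G(20) = mex{2,1,1,1} = 0
G(21) = mex{2,2,1,1} = 0
G(22) = mex{3,2,2,1} = 0
G(23) = mex{0,2,2,2} = 1
G(24) = mex{0,3,2,2} = 1
G(25) = mex{0,0,3,2} = 1
G(26) = mex{1,0,0,3} = 2
G_A(26) = 2.
Stack B, S = {1, 4}:
n :  0  1  2  3  4  5  6  7  8  9 10 11 12 13 14 15 16 17 18
G :  0  1  0  1  2  0  1  0  1  2  0  1  0  1  2  0  1  0  1
G_B(18) = 1.
Stack C, S = {1, 3, 4, 7}:
n :  0  1  2  3  4  5  6  7  8  9 10 11 12 13
G :  0  1  0  1  2  3  2  3  0  1  0  1  2  3
G_C(13) = 3.
Combined Grundy value = 2 ⊕ 1 ⊕ 3 = 0.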